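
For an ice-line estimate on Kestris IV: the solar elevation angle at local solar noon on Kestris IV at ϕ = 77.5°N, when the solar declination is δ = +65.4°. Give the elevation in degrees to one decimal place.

77.9°

At local noon the hour angle is zero, so the zenith angle equals |ϕ − δ| = |+77.5° − (+65.400°)| = 12.100°.
Elevation = 90° − 12.100° = 77.9°.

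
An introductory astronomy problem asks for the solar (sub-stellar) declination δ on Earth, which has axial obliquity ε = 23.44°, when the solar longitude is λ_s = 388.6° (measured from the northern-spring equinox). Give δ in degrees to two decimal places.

δ = +10.98°

sin δ = sin ε · sin λ_s = sin 23.44° × sin 388.6° = 0.190418.
δ = arcsin(0.190418) = +10.98°.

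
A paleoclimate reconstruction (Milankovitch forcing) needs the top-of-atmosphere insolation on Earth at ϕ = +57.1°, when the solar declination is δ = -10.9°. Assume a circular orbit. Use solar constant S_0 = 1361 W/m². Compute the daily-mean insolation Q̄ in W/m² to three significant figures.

cos h₀ = −tan(+57.1°) tan(-10.900°) = 0.2977, h₀ = 1.2685 rad.
Bracket: h₀ sin ϕ sin δ + cos ϕ cos δ sin h₀ = 1.2685×0.83962×-0.18910 + 0.54317×0.98196×0.95467 = -0.201402 + 0.509193 = 0.307791.
Q̄ = (S_0/π) × [bracket] = (1361/π) × 0.307791 = 133.3 W/m².

Q̄ ≈ 133 W/m²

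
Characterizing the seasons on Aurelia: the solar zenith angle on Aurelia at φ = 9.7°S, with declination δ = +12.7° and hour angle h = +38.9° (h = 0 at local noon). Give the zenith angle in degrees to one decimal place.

cos θ_z = sin φ sin δ + cos φ cos δ cos h = -0.037042 + 0.748349 = 0.711307.
θ_z = arccos(0.711307) = 44.7°.

θ_z = 44.7°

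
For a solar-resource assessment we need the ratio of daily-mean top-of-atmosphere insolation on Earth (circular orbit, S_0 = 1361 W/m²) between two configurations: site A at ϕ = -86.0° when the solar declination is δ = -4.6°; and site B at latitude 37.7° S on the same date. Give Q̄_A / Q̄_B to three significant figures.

Q̄_A / Q̄_B ≈ 0.290

— Configuration A (ϕ=-86.0°):
cos h₀ = −tan(-86.0°) tan(-4.600°) = -1.1506 ≤ −1 ⇒ polar day, h₀ = π.
Bracket: h₀ sin ϕ sin δ + cos ϕ cos δ sin h₀ = 3.1416×-0.99756×-0.08020 + 0.06976×0.99678×0.00000 = 0.251342 + 0.000000 = 0.251342.
Q̄ = (S_0/π) × [bracket] = (1361/π) × 0.251342 = 108.89 W/m².
— Configuration B (ϕ=-37.7°):
cos h₀ = −tan(-37.7°) tan(-4.600°) = -0.0622, h₀ = 1.6330 rad.
Bracket: h₀ sin ϕ sin δ + cos ϕ cos δ sin h₀ = 1.6330×-0.61153×-0.08020 + 0.79122×0.99678×0.99806 = 0.080090 + 0.787142 = 0.867232.
Q̄ = (S_0/π) × [bracket] = (1361/π) × 0.867232 = 375.70 W/m².
Ratio Q̄_A / Q̄_B = 108.89 / 375.70 = 0.2898.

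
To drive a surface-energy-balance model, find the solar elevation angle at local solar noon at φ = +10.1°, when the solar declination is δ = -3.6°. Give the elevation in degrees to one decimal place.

76.3°

At local noon the hour angle is zero, so the zenith angle equals |φ − δ| = |+10.1° − (-3.600°)| = 13.700°.
Elevation = 90° − 13.700° = 76.3°.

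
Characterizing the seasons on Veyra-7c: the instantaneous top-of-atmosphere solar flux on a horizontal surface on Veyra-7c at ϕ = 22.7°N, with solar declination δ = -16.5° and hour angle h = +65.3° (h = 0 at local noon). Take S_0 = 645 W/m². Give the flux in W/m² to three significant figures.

168 W/m²

cos θ_z = sin ϕ sin δ + cos ϕ cos δ cos h = -0.109603 + 0.369623 = 0.260020.
Flux = S_0 · cos θ_z = 645 × 0.260020 = 167.7 W/m².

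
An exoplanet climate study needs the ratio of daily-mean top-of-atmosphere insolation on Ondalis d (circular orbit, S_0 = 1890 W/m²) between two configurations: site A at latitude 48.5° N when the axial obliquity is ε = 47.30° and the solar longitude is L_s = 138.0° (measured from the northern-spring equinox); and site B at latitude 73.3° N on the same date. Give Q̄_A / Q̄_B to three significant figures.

Q̄_A / Q̄_B ≈ 0.863

— Configuration A (ϕ=+48.5°):
Solar declination: sin δ = sin ε · sin L_s = sin 47.30° × sin 138.0° = 0.49175, so δ = +29.456°.
cos h₀ = −tan(+48.5°) tan(+29.456°) = -0.6383, h₀ = 2.2631 rad.
Bracket: h₀ sin ϕ sin δ + cos ϕ cos δ sin h₀ = 2.2631×0.74896×0.49175 + 0.66262×0.87073×0.76975 = 0.833502 + 0.444117 = 1.277619.
Q̄ = (S_0/π) × [bracket] = (1890/π) × 1.277619 = 768.62 W/m².
— Configuration B (ϕ=+73.3°):
cos h₀ = −tan(+73.3°) tan(+29.456°) = -1.8824 ≤ −1 ⇒ polar day, h₀ = π.
Bracket: h₀ sin ϕ sin δ + cos ϕ cos δ sin h₀ = 3.1416×0.95782×0.49175 + 0.28736×0.87073×0.00000 = 1.479719 + 0.000000 = 1.479719.
Q̄ = (S_0/π) × [bracket] = (1890/π) × 1.479719 = 890.21 W/m².
Ratio Q̄_A / Q̄_B = 768.62 / 890.21 = 0.8634.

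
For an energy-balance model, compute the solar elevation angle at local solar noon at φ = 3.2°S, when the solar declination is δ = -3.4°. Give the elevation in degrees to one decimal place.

At local noon the hour angle is zero, so the zenith angle equals |φ − δ| = |-3.2° − (-3.400°)| = 0.200°.
Elevation = 90° − 0.200° = 89.8°.

89.8°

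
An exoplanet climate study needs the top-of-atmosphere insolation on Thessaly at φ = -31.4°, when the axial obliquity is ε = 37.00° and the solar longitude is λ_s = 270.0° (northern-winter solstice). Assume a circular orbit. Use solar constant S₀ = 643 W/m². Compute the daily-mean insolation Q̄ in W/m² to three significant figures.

Q̄ ≈ 255 W/m²

Solar declination: sin δ = sin ε · sin λ_s = sin 37.00° × sin 270.0° = -0.60182, so δ = -37.000°.
cos H₀ = −tan(-31.4°) tan(-37.000°) = -0.4600, H₀ = 2.0488 rad.
Bracket: H₀ sin φ sin δ + cos φ cos δ sin H₀ = 2.0488×-0.52101×-0.60182 + 0.85355×0.79864×0.88793 = 0.642410 + 0.605283 = 1.247693.
Q̄ = (S₀/π) × [bracket] = (643/π) × 1.247693 = 255.4 W/m².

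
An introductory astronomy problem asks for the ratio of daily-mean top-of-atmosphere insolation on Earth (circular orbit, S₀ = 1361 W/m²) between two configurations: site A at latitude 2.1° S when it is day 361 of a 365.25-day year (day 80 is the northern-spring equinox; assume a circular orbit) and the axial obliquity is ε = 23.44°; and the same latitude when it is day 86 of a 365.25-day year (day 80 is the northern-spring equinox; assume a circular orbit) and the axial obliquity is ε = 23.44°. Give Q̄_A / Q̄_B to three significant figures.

— Configuration A (φ=-2.1°):
Solar longitude: λ_s = 360° × (361 − 80)/365.25 = 276.961°.
sin δ = sin 23.44° × sin 276.961° = -0.39486, so δ = -23.257°.
cos H₀ = −tan(-2.1°) tan(-23.257°) = -0.0158, H₀ = 1.5866 rad.
Bracket: H₀ sin φ sin δ + cos φ cos δ sin H₀ = 1.5866×-0.03664×-0.39486 + 0.99933×0.91874×0.99988 = 0.022954 + 0.918014 = 0.940968.
Q̄ = (S₀/π) × [bracket] = (1361/π) × 0.940968 = 407.65 W/m².
— Configuration B (φ=-2.1°):
Solar longitude: λ_s = 360° × (86 − 80)/365.25 = 5.914°.
sin δ = sin 23.44° × sin 5.914° = 0.04098, so δ = +2.349°.
cos H₀ = −tan(-2.1°) tan(+2.349°) = 0.0015, H₀ = 1.5693 rad.
Bracket: H₀ sin φ sin δ + cos φ cos δ sin H₀ = 1.5693×-0.03664×0.04098 + 0.99933×0.99916×1.00000 = -0.002356 + 0.998491 = 0.996135.
Q̄ = (S₀/π) × [bracket] = (1361/π) × 0.996135 = 431.55 W/m².
Ratio Q̄_A / Q̄_B = 407.65 / 431.55 = 0.9446.

Q̄_A / Q̄_B ≈ 0.945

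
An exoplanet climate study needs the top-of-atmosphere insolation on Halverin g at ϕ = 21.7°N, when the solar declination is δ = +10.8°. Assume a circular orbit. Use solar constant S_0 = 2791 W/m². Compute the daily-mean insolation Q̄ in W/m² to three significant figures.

Q̄ ≈ 910 W/m²

cos h₀ = −tan(+21.7°) tan(+10.800°) = -0.0759, h₀ = 1.6468 rad.
Bracket: h₀ sin ϕ sin δ + cos ϕ cos δ sin h₀ = 1.6468×0.36975×0.18738 + 0.92913×0.98229×0.99711 = 0.114096 + 0.910037 = 1.024133.
Q̄ = (S_0/π) × [bracket] = (2791/π) × 1.024133 = 909.8 W/m².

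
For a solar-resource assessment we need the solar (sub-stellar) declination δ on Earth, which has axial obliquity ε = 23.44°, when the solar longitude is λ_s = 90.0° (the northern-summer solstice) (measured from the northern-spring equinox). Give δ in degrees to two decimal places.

sin δ = sin ε · sin λ_s = sin 23.44° × sin 90.0° = 0.397789.
δ = arcsin(0.397789) = +23.44°.

δ = +23.44°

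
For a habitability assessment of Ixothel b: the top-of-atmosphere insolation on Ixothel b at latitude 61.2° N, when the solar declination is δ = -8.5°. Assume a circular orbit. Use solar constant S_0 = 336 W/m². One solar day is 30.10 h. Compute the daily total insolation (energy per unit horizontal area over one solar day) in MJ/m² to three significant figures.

cos h₀ = −tan(+61.2°) tan(-8.500°) = 0.2719, h₀ = 1.2955 rad.
Bracket: h₀ sin ϕ sin δ + cos ϕ cos δ sin h₀ = 1.2955×0.87631×-0.14781 + 0.48175×0.98902×0.96234 = -0.167803 + 0.458517 = 0.290714.
Q̄ = (S_0/π) × [bracket] = (336/π) × 0.290714 = 31.092 W/m².
Daily total = Q̄ × 30.10 h × 3600 s/h = 31.092 × 30.10 × 3600 / 10⁶ = 3.369 MJ/m².

3.37 MJ/m²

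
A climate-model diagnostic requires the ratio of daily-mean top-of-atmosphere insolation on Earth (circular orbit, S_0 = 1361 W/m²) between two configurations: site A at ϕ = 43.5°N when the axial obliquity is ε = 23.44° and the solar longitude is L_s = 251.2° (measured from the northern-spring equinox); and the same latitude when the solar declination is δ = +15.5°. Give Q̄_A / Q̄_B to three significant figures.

— Configuration A (ϕ=+43.5°):
Solar declination: sin δ = sin ε · sin L_s = sin 23.44° × sin 251.2° = -0.37657, so δ = -22.121°.
cos h₀ = −tan(+43.5°) tan(-22.121°) = 0.3857, h₀ = 1.1748 rad.
Bracket: h₀ sin ϕ sin δ + cos ϕ cos δ sin h₀ = 1.1748×0.68835×-0.37657 + 0.72537×0.92639×0.92261 = -0.304522 + 0.619971 = 0.315449.
Q̄ = (S_0/π) × [bracket] = (1361/π) × 0.315449 = 136.66 W/m².
— Configuration B (ϕ=+43.5°):
cos h₀ = −tan(+43.5°) tan(+15.500°) = -0.2632, h₀ = 1.8371 rad.
Bracket: h₀ sin ϕ sin δ + cos ϕ cos δ sin h₀ = 1.8371×0.68835×0.26724 + 0.72537×0.96363×0.96475 = 0.337943 + 0.674349 = 1.012292.
Q̄ = (S_0/π) × [bracket] = (1361/π) × 1.012292 = 438.54 W/m².
Ratio Q̄_A / Q̄_B = 136.66 / 438.54 = 0.3116.

Q̄_A / Q̄_B ≈ 0.312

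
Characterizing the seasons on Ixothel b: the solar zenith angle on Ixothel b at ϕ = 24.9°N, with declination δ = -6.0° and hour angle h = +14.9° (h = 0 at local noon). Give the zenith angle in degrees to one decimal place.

cos θ_z = sin ϕ sin δ + cos ϕ cos δ cos h = -0.044010 + 0.871744 = 0.827734.
θ_z = arccos(0.827734) = 34.1°.

θ_z = 34.1°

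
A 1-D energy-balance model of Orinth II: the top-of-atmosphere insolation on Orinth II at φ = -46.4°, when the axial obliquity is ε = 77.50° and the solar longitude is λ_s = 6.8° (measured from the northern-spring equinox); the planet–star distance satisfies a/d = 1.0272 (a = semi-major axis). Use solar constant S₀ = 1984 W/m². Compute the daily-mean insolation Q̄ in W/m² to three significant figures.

Q̄ ≈ 372 W/m²

Solar declination: sin δ = sin ε · sin λ_s = sin 77.50° × sin 6.8° = 0.11560, so δ = +6.638°.
cos H₀ = −tan(-46.4°) tan(+6.638°) = 0.1222, H₀ = 1.4483 rad.
Bracket: H₀ sin φ sin δ + cos φ cos δ sin H₀ = 1.4483×-0.72417×0.11560 + 0.68962×0.99330×0.99250 = -0.121243 + 0.679862 = 0.558619.
Inverse-square distance factor (a/d)² = 1.0272² = 1.055140.
Q̄ = (S₀/π) × 1.055140 × [bracket] = (1984/π) × 1.055140 × 0.558619 = 372.2 W/m².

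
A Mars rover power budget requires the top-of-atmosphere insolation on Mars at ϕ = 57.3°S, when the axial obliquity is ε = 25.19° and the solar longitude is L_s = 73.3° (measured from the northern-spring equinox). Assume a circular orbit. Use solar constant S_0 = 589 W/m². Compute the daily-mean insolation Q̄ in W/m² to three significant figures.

Q̄ ≈ 14.9 W/m²

Solar declination: sin δ = sin ε · sin L_s = sin 25.19° × sin 73.3° = 0.40767, so δ = +24.059°.
cos h₀ = −tan(-57.3°) tan(+24.059°) = 0.6954, h₀ = 0.8018 rad.
Bracket: h₀ sin ϕ sin δ + cos ϕ cos δ sin h₀ = 0.8018×-0.84151×0.40767 + 0.54024×0.91313×0.71860 = -0.275064 + 0.354492 = 0.079428.
Q̄ = (S_0/π) × [bracket] = (589/π) × 0.079428 = 14.89 W/m².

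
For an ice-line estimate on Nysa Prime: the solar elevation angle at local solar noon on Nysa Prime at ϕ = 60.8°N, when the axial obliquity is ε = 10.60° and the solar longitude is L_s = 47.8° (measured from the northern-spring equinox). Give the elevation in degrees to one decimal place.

37.0°

Solar declination: sin δ = sin ε · sin L_s = sin 10.60° × sin 47.8° = 0.13627, so δ = +7.832°.
At local noon the hour angle is zero, so the zenith angle equals |ϕ − δ| = |+60.8° − (+7.832°)| = 52.968°.
Elevation = 90° − 52.968° = 37.0°.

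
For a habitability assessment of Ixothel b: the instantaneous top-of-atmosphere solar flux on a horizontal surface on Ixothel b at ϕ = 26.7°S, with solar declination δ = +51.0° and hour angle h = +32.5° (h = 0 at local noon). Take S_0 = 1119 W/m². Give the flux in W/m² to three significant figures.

cos θ_z = sin ϕ sin δ + cos ϕ cos δ cos h = -0.349186 + 0.474169 = 0.124983.
Flux = S_0 · cos θ_z = 1119 × 0.124983 = 139.9 W/m².

140 W/m²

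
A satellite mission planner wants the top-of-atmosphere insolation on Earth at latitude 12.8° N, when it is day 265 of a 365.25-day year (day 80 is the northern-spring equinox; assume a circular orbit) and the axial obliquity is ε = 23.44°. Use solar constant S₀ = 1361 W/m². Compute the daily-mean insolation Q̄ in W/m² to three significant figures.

Solar longitude: λ_s = 360° × (265 − 80)/365.25 = 182.341°.
sin δ = sin 23.44° × sin 182.341° = -0.01625, so δ = -0.931°.
cos H₀ = −tan(+12.8°) tan(-0.931°) = 0.0037, H₀ = 1.5671 rad.
Bracket: H₀ sin φ sin δ + cos φ cos δ sin H₀ = 1.5671×0.22155×-0.01625 + 0.97515×0.99987×0.99999 = -0.005642 + 0.975013 = 0.969371.
Q̄ = (S₀/π) × [bracket] = (1361/π) × 0.969371 = 420.0 W/m².

Q̄ ≈ 420 W/m²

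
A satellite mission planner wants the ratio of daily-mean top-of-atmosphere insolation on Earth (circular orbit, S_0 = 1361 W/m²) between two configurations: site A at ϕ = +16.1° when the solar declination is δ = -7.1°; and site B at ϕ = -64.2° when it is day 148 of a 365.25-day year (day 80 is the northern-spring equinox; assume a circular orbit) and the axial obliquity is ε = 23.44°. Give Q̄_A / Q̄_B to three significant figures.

— Configuration A (ϕ=+16.1°):
cos h₀ = −tan(+16.1°) tan(-7.100°) = 0.0360, h₀ = 1.5348 rad.
Bracket: h₀ sin ϕ sin δ + cos ϕ cos δ sin h₀ = 1.5348×0.27731×-0.12360 + 0.96078×0.99233×0.99935 = -0.052606 + 0.952791 = 0.900185.
Q̄ = (S_0/π) × [bracket] = (1361/π) × 0.900185 = 389.98 W/m².
— Configuration B (ϕ=-64.2°):
Solar longitude: L_s = 360° × (148 − 80)/365.25 = 67.023°.
sin δ = sin 23.44° × sin 67.023° = 0.36623, so δ = +21.483°.
cos h₀ = −tan(-64.2°) tan(+21.483°) = 0.8141, h₀ = 0.6195 rad.
Bracket: h₀ sin ϕ sin δ + cos ϕ cos δ sin h₀ = 0.6195×-0.90032×0.36623 + 0.43523×0.93053×0.58067 = -0.204264 + 0.235168 = 0.030904.
Q̄ = (S_0/π) × [bracket] = (1361/π) × 0.030904 = 13.388 W/m².
Ratio Q̄_A / Q̄_B = 389.98 / 13.388 = 29.13.

Q̄_A / Q̄_B ≈ 29.1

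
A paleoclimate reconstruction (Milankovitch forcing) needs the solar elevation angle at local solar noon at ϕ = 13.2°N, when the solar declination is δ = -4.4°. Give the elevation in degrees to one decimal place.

72.4°

At local noon the hour angle is zero, so the zenith angle equals |ϕ − δ| = |+13.2° − (-4.400°)| = 17.600°.
Elevation = 90° − 17.600° = 72.4°.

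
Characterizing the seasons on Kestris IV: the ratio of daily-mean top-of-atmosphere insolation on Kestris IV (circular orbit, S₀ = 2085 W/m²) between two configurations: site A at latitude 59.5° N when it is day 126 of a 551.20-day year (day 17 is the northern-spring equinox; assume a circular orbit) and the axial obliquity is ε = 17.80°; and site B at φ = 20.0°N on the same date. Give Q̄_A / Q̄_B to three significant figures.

— Configuration A (φ=+59.5°):
Solar longitude: λ_s = 360° × (126 − 17)/551.20 = 71.190°.
sin δ = sin 17.80° × sin 71.190° = 0.28937, so δ = +16.820°.
cos H₀ = −tan(+59.5°) tan(+16.820°) = -0.5132, H₀ = 2.1097 rad.
Bracket: H₀ sin φ sin δ + cos φ cos δ sin H₀ = 2.1097×0.86163×0.28937 + 0.50754×0.95722×0.85826 = 0.526011 + 0.416966 = 0.942977.
Q̄ = (S₀/π) × [bracket] = (2085/π) × 0.942977 = 625.83 W/m².
— Configuration B (φ=+20.0°):
cos H₀ = −tan(+20.0°) tan(+16.820°) = -0.1100, H₀ = 1.6810 rad.
Bracket: H₀ sin φ sin δ + cos φ cos δ sin H₀ = 1.6810×0.34202×0.28937 + 0.93969×0.95722×0.99393 = 0.166369 + 0.894030 = 1.060399.
Q̄ = (S₀/π) × [bracket] = (2085/π) × 1.060399 = 703.76 W/m².
Ratio Q̄_A / Q̄_B = 625.83 / 703.76 = 0.8893.

Q̄_A / Q̄_B ≈ 0.889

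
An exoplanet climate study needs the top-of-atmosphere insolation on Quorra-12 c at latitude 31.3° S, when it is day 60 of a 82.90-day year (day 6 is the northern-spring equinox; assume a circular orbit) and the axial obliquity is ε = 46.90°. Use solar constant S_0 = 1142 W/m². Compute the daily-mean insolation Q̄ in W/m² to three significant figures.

Q̄ ≈ 452 W/m²

Solar longitude: L_s = 360° × (60 − 6)/82.90 = 234.499°.
sin δ = sin 46.90° × sin 234.499° = -0.59443, so δ = -36.472°.
cos h₀ = −tan(-31.3°) tan(-36.472°) = -0.4494, h₀ = 2.0369 rad.
Bracket: h₀ sin ϕ sin δ + cos ϕ cos δ sin h₀ = 2.0369×-0.51952×-0.59443 + 0.85446×0.80415×0.89331 = 0.629032 + 0.613806 = 1.242838.
Q̄ = (S_0/π) × [bracket] = (1142/π) × 1.242838 = 451.8 W/m².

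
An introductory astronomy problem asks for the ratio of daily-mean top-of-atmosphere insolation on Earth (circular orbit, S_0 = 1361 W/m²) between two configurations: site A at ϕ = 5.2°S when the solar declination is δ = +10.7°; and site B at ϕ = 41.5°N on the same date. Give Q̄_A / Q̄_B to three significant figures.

— Configuration A (ϕ=-5.2°):
cos h₀ = −tan(-5.2°) tan(+10.700°) = 0.0172, h₀ = 1.5536 rad.
Bracket: h₀ sin ϕ sin δ + cos ϕ cos δ sin h₀ = 1.5536×-0.09063×0.18567 + 0.99588×0.98261×0.99985 = -0.026143 + 0.978415 = 0.952272.
Q̄ = (S_0/π) × [bracket] = (1361/π) × 0.952272 = 412.54 W/m².
— Configuration B (ϕ=+41.5°):
cos h₀ = −tan(+41.5°) tan(+10.700°) = -0.1672, h₀ = 1.7388 rad.
Bracket: h₀ sin ϕ sin δ + cos ϕ cos δ sin h₀ = 1.7388×0.66262×0.18567 + 0.74896×0.98261×0.98593 = 0.213922 + 0.725581 = 0.939503.
Q̄ = (S_0/π) × [bracket] = (1361/π) × 0.939503 = 407.01 W/m².
Ratio Q̄_A / Q̄_B = 412.54 / 407.01 = 1.014.

Q̄_A / Q̄_B ≈ 1.01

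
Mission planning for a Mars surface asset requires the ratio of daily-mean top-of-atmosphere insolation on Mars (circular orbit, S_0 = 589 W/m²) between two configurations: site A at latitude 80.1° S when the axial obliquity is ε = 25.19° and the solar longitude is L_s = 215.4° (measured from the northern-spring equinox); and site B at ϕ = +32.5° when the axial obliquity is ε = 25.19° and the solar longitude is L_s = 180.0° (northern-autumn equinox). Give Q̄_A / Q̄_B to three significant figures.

— Configuration A (ϕ=-80.1°):
Solar declination: sin δ = sin ε · sin L_s = sin 25.19° × sin 215.4° = -0.24655, so δ = -14.274°.
cos h₀ = −tan(-80.1°) tan(-14.274°) = -1.4577 ≤ −1 ⇒ polar day, h₀ = π.
Bracket: h₀ sin ϕ sin δ + cos ϕ cos δ sin h₀ = 3.1416×-0.98511×-0.24655 + 0.17193×0.96913×0.00000 = 0.763028 + 0.000000 = 0.763028.
Q̄ = (S_0/π) × [bracket] = (589/π) × 0.763028 = 143.06 W/m².
— Configuration B (ϕ=+32.5°):
Solar declination: sin δ = sin ε · sin L_s = sin 25.19° × sin 180.0° = 0.00000, so δ = +0.000°.
cos h₀ = −tan(+32.5°) tan(+0.000°) = -0.0000, h₀ = 1.5708 rad.
Bracket: h₀ sin ϕ sin δ + cos ϕ cos δ sin h₀ = 1.5708×0.53730×0.00000 + 0.84339×1.00000×1.00000 = 0.000000 + 0.843390 = 0.843390.
Q̄ = (S_0/π) × [bracket] = (589/π) × 0.843390 = 158.12 W/m².
Ratio Q̄_A / Q̄_B = 143.06 / 158.12 = 0.9048.

Q̄_A / Q̄_B ≈ 0.905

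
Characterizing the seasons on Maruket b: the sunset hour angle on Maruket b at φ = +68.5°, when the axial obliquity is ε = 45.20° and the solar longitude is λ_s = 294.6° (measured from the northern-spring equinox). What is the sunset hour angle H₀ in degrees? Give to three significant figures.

Solar declination: sin δ = sin ε · sin λ_s = sin 45.20° × sin 294.6° = -0.64517, so δ = -40.178°.
cos H₀ = −tan φ · tan δ = 2.1437 ≥ 1, so the host star never rises (polar night) and H₀ = 0.

H₀ = 0.00°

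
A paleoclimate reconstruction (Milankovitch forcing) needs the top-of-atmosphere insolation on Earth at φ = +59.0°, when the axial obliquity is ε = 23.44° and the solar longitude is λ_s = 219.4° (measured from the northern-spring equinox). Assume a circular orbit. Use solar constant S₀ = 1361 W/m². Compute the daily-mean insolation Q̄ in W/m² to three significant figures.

Q̄ ≈ 89.3 W/m²

Solar declination: sin δ = sin ε · sin λ_s = sin 23.44° × sin 219.4° = -0.25249, so δ = -14.625°.
cos H₀ = −tan(+59.0°) tan(-14.625°) = 0.4343, H₀ = 1.1216 rad.
Bracket: H₀ sin φ sin δ + cos φ cos δ sin H₀ = 1.1216×0.85717×-0.25249 + 0.51504×0.96760×0.90078 = -0.242744 + 0.448906 = 0.206162.
Q̄ = (S₀/π) × [bracket] = (1361/π) × 0.206162 = 89.31 W/m².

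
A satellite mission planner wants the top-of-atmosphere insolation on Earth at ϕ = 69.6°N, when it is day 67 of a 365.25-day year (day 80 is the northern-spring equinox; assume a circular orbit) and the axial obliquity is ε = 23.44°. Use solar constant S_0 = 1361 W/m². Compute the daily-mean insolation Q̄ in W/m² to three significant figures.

Q̄ ≈ 98.4 W/m²

Solar longitude: L_s = 360° × (67 − 80)/365.25 = -12.813°, i.e. -12.813° + 360° = 347.187°.
sin δ = sin 23.44° × sin 347.187° = -0.08822, so δ = -5.061°.
cos h₀ = −tan(+69.6°) tan(-5.061°) = 0.2381, h₀ = 1.3303 rad.
Bracket: h₀ sin ϕ sin δ + cos ϕ cos δ sin h₀ = 1.3303×0.93728×-0.08822 + 0.34857×0.99610×0.97123 = -0.109998 + 0.337221 = 0.227223.
Q̄ = (S_0/π) × [bracket] = (1361/π) × 0.227223 = 98.44 W/m².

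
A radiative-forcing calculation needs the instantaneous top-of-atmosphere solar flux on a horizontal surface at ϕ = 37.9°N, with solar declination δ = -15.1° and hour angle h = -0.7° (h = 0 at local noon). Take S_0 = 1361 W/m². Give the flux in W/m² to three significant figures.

819 W/m²

cos θ_z = sin ϕ sin δ + cos ϕ cos δ cos h = -0.160024 + 0.761782 = 0.601758.
Flux = S_0 · cos θ_z = 1361 × 0.601758 = 819.0 W/m².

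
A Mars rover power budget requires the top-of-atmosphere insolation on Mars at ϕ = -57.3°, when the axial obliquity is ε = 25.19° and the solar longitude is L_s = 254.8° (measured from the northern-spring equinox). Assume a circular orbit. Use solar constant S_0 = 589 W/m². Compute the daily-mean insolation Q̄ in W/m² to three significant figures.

Q̄ ≈ 218 W/m²

Solar declination: sin δ = sin ε · sin L_s = sin 25.19° × sin 254.8° = -0.41073, so δ = -24.251°.
cos h₀ = −tan(-57.3°) tan(-24.251°) = -0.7017, h₀ = 2.3486 rad.
Bracket: h₀ sin ϕ sin δ + cos ϕ cos δ sin h₀ = 2.3486×-0.84151×-0.41073 + 0.54024×0.91176×0.71247 = 0.811755 + 0.350941 = 1.162696.
Q̄ = (S_0/π) × [bracket] = (589/π) × 1.162696 = 218.0 W/m².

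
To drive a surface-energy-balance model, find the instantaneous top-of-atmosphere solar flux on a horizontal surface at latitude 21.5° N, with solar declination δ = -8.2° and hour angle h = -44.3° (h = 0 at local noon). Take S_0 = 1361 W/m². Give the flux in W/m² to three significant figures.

826 W/m²

cos θ_z = sin ϕ sin δ + cos ϕ cos δ cos h = -0.052274 + 0.659085 = 0.606811.
Flux = S_0 · cos θ_z = 1361 × 0.606811 = 825.9 W/m².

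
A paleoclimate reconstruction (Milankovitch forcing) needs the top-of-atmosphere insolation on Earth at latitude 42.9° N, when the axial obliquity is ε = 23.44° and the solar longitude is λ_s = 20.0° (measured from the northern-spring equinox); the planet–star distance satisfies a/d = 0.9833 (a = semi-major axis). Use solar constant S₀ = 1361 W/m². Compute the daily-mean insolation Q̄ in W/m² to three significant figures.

Solar declination: sin δ = sin ε · sin λ_s = sin 23.44° × sin 20.0° = 0.13605, so δ = +7.819°.
cos H₀ = −tan(+42.9°) tan(+7.819°) = -0.1276, H₀ = 1.6988 rad.
Bracket: H₀ sin φ sin δ + cos φ cos δ sin H₀ = 1.6988×0.68072×0.13605 + 0.73254×0.99070×0.99182 = 0.157329 + 0.719791 = 0.877120.
Inverse-square distance factor (a/d)² = 0.9833² = 0.966879.
Q̄ = (S₀/π) × 0.966879 × [bracket] = (1361/π) × 0.966879 × 0.877120 = 367.4 W/m².

Q̄ ≈ 367 W/m²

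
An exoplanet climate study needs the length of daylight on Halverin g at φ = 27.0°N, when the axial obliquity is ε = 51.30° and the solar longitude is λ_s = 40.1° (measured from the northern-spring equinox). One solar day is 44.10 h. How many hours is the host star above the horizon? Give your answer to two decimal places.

26.27 h

Solar declination: sin δ = sin ε · sin λ_s = sin 51.30° × sin 40.1° = 0.50269, so δ = +30.178°.
cos H₀ = −tan φ · tan δ = −tan(+27.0°) × tan(+30.178°) = -0.2963, so H₀ = 1.8716 rad = 107.24°.
Daylight = 2H₀/(2π) × 44.10 h = (1.8716/π) × 44.10 = 26.27 h.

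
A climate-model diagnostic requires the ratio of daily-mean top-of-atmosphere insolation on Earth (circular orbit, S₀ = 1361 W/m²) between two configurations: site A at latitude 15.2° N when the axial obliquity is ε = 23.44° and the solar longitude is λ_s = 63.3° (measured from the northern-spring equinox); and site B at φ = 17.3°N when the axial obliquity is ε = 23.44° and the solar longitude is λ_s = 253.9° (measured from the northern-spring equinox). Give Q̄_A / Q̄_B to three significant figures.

Q̄_A / Q̄_B ≈ 1.48

— Configuration A (φ=+15.2°):
Solar declination: sin δ = sin ε · sin λ_s = sin 23.44° × sin 63.3° = 0.35537, so δ = +20.816°.
cos H₀ = −tan(+15.2°) tan(+20.816°) = -0.1033, H₀ = 1.6743 rad.
Bracket: H₀ sin φ sin δ + cos φ cos δ sin H₀ = 1.6743×0.26219×0.35537 + 0.96502×0.93472×0.99465 = 0.156002 + 0.897198 = 1.053200.
Q̄ = (S₀/π) × [bracket] = (1361/π) × 1.053200 = 456.27 W/m².
— Configuration B (φ=+17.3°):
Solar declination: sin δ = sin ε · sin λ_s = sin 23.44° × sin 253.9° = -0.38219, so δ = -22.469°.
cos H₀ = −tan(+17.3°) tan(-22.469°) = 0.1288, H₀ = 1.4416 rad.
Bracket: H₀ sin φ sin δ + cos φ cos δ sin H₀ = 1.4416×0.29737×-0.38219 + 0.95476×0.92409×0.99167 = -0.163840 + 0.874935 = 0.711095.
Q̄ = (S₀/π) × [bracket] = (1361/π) × 0.711095 = 308.06 W/m².
Ratio Q̄_A / Q̄_B = 456.27 / 308.06 = 1.481.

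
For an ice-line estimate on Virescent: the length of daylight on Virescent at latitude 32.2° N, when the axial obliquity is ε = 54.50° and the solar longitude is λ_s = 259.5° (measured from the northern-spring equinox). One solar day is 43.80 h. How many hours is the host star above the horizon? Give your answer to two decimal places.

7.97 h

Solar declination: sin δ = sin ε · sin λ_s = sin 54.50° × sin 259.5° = -0.80048, so δ = -53.176°.
cos H₀ = −tan φ · tan δ = −tan(+32.2°) × tan(-53.176°) = 0.8411, so H₀ = 0.5716 rad = 32.75°.
Daylight = 2H₀/(2π) × 43.80 h = (0.5716/π) × 43.80 = 7.97 h.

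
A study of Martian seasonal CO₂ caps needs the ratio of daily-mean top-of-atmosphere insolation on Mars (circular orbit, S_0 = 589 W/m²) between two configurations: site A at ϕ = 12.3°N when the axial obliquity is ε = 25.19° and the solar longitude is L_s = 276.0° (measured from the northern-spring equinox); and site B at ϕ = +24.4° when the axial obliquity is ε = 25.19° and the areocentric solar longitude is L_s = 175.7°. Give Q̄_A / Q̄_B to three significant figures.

— Configuration A (ϕ=+12.3°):
Solar declination: sin δ = sin ε · sin L_s = sin 25.19° × sin 276.0° = -0.42329, so δ = -25.042°.
cos h₀ = −tan(+12.3°) tan(-25.042°) = 0.1019, h₀ = 1.4688 rad.
Bracket: h₀ sin ϕ sin δ + cos ϕ cos δ sin h₀ = 1.4688×0.21303×-0.42329 + 0.97705×0.90599×0.99480 = -0.132447 + 0.880595 = 0.748148.
Q̄ = (S_0/π) × [bracket] = (589/π) × 0.748148 = 140.27 W/m².
— Configuration B (ϕ=+24.4°):
sin δ = sin 25.19° × sin 175.7° = 0.03191, so δ = +1.829°.
cos h₀ = −tan(+24.4°) tan(+1.829°) = -0.0145, h₀ = 1.5853 rad.
Bracket: h₀ sin ϕ sin δ + cos ϕ cos δ sin h₀ = 1.5853×0.41310×0.03191 + 0.91068×0.99949×0.99990 = 0.020897 + 0.910125 = 0.931022.
Q̄ = (S_0/π) × [bracket] = (589/π) × 0.931022 = 174.55 W/m².
Ratio Q̄_A / Q̄_B = 140.27 / 174.55 = 0.8036.

Q̄_A / Q̄_B ≈ 0.804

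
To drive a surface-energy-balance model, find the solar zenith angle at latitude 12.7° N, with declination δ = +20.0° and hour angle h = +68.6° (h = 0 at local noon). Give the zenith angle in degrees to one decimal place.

cos θ_z = sin φ sin δ + cos φ cos δ cos h = 0.075192 + 0.334484 = 0.409676.
θ_z = arccos(0.409676) = 65.8°.

θ_z = 65.8°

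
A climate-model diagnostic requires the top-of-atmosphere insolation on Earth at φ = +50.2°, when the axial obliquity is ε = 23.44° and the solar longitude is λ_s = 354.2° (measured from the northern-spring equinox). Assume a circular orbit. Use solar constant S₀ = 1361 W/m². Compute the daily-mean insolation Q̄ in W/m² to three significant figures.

Q̄ ≈ 256 W/m²

Solar declination: sin δ = sin ε · sin λ_s = sin 23.44° × sin 354.2° = -0.04020, so δ = -2.304°.
cos H₀ = −tan(+50.2°) tan(-2.304°) = 0.0483, H₀ = 1.5225 rad.
Bracket: H₀ sin φ sin δ + cos φ cos δ sin H₀ = 1.5225×0.76828×-0.04020 + 0.64011×0.99919×0.99883 = -0.047022 + 0.638843 = 0.591821.
Q̄ = (S₀/π) × [bracket] = (1361/π) × 0.591821 = 256.4 W/m².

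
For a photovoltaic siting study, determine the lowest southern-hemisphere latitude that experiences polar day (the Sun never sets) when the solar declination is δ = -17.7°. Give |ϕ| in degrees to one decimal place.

|ϕ| = 72.3°

Polar day requires cos h₀ = −tan ϕ tan δ ≤ −1, i.e. tan ϕ tan δ ≥ 1.
The boundary is |tan ϕ| · |tan δ| = 1, so |ϕ| = 90° − |δ| = 90° − 17.7° = 72.3° in the southern hemisphere.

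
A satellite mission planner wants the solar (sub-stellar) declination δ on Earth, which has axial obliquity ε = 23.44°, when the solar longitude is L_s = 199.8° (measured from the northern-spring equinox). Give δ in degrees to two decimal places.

sin δ = sin ε · sin L_s = sin 23.44° × sin 199.8° = -0.134746.
δ = arcsin(-0.134746) = -7.74°.

δ = -7.74°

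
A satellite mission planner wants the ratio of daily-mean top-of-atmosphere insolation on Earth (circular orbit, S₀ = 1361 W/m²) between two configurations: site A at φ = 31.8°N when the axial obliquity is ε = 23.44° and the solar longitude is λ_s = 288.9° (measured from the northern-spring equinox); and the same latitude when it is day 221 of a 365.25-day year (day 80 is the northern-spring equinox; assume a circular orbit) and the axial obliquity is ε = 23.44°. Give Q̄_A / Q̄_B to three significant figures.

— Configuration A (φ=+31.8°):
Solar declination: sin δ = sin ε · sin λ_s = sin 23.44° × sin 288.9° = -0.37634, so δ = -22.107°.
cos H₀ = −tan(+31.8°) tan(-22.107°) = 0.2519, H₀ = 1.3162 rad.
Bracket: H₀ sin φ sin δ + cos φ cos δ sin H₀ = 1.3162×0.52696×-0.37634 + 0.84989×0.92648×0.96776 = -0.261024 + 0.762020 = 0.500996.
Q̄ = (S₀/π) × [bracket] = (1361/π) × 0.500996 = 217.04 W/m².
— Configuration B (φ=+31.8°):
Solar longitude: λ_s = 360° × (221 − 80)/365.25 = 138.973°.
sin δ = sin 23.44° × sin 138.973° = 0.26111, so δ = +15.136°.
cos H₀ = −tan(+31.8°) tan(+15.136°) = -0.1677, H₀ = 1.7393 rad.
Bracket: H₀ sin φ sin δ + cos φ cos δ sin H₀ = 1.7393×0.52696×0.26111 + 0.84989×0.96531×0.98584 = 0.239318 + 0.808790 = 1.048108.
Q̄ = (S₀/π) × [bracket] = (1361/π) × 1.048108 = 454.06 W/m².
Ratio Q̄_A / Q̄_B = 217.04 / 454.06 = 0.4780.

Q̄_A / Q̄_B ≈ 0.478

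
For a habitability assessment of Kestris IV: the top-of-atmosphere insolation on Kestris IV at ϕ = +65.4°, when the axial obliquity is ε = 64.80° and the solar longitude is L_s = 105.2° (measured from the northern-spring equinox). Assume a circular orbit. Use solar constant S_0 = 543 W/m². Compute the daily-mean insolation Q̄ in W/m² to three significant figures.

Solar declination: sin δ = sin ε · sin L_s = sin 64.80° × sin 105.2° = 0.87317, so δ = +60.829°.
cos h₀ = −tan(+65.4°) tan(+60.829°) = -3.9129 ≤ −1 ⇒ polar day, h₀ = π.
Bracket: h₀ sin ϕ sin δ + cos ϕ cos δ sin h₀ = 3.1416×0.90924×0.87317 + 0.41628×0.48741×0.00000 = 2.494182 + 0.000000 = 2.494182.
Q̄ = (S_0/π) × [bracket] = (543/π) × 2.494182 = 431.1 W/m².

Q̄ ≈ 431 W/m²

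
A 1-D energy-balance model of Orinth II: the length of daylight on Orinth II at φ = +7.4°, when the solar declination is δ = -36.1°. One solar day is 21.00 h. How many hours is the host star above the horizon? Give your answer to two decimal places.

9.87 h

cos H₀ = −tan φ · tan δ = −tan(+7.4°) × tan(-36.100°) = 0.0947, so H₀ = 1.4759 rad = 84.57°.
Daylight = 2H₀/(2π) × 21.00 h = (1.4759/π) × 21.00 = 9.87 h.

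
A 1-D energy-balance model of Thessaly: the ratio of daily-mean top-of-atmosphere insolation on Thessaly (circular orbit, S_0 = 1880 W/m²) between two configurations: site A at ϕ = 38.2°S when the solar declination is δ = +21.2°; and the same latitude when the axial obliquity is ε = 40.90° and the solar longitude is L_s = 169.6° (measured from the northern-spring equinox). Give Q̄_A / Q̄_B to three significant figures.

— Configuration A (ϕ=-38.2°):
cos h₀ = −tan(-38.2°) tan(+21.200°) = 0.3052, h₀ = 1.2606 rad.
Bracket: h₀ sin ϕ sin δ + cos ϕ cos δ sin h₀ = 1.2606×-0.61841×0.36162 + 0.78586×0.93232×0.95228 = -0.281907 + 0.697710 = 0.415803.
Q̄ = (S_0/π) × [bracket] = (1880/π) × 0.415803 = 248.83 W/m².
— Configuration B (ϕ=-38.2°):
Solar declination: sin δ = sin ε · sin L_s = sin 40.90° × sin 169.6° = 0.11819, so δ = +6.788°.
cos h₀ = −tan(-38.2°) tan(+6.788°) = 0.0937, h₀ = 1.4770 rad.
Bracket: h₀ sin ϕ sin δ + cos ϕ cos δ sin h₀ = 1.4770×-0.61841×0.11819 + 0.78586×0.99299×0.99560 = -0.107954 + 0.776918 = 0.668964.
Q̄ = (S_0/π) × [bracket] = (1880/π) × 0.668964 = 400.32 W/m².
Ratio Q̄_A / Q̄_B = 248.83 / 400.32 = 0.6216.

Q̄_A / Q̄_B ≈ 0.622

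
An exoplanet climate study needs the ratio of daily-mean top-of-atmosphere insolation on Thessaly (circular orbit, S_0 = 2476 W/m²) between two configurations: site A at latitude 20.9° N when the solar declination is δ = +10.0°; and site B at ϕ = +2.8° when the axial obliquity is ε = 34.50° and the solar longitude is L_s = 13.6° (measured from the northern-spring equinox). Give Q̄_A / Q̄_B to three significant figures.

Q̄_A / Q̄_B ≈ 1.02

— Configuration A (ϕ=+20.9°):
cos h₀ = −tan(+20.9°) tan(+10.000°) = -0.0673, h₀ = 1.6382 rad.
Bracket: h₀ sin ϕ sin δ + cos ϕ cos δ sin h₀ = 1.6382×0.35674×0.17365 + 0.93420×0.98481×0.99773 = 0.101483 + 0.917921 = 1.019404.
Q̄ = (S_0/π) × [bracket] = (2476/π) × 1.019404 = 803.43 W/m².
— Configuration B (ϕ=+2.8°):
Solar declination: sin δ = sin ε · sin L_s = sin 34.50° × sin 13.6° = 0.13319, so δ = +7.654°.
cos h₀ = −tan(+2.8°) tan(+7.654°) = -0.0066, h₀ = 1.5774 rad.
Bracket: h₀ sin ϕ sin δ + cos ϕ cos δ sin h₀ = 1.5774×0.04885×0.13319 + 0.99881×0.99109×0.99998 = 0.010263 + 0.989891 = 1.000154.
Q̄ = (S_0/π) × [bracket] = (2476/π) × 1.000154 = 788.26 W/m².
Ratio Q̄_A / Q̄_B = 803.43 / 788.26 = 1.019.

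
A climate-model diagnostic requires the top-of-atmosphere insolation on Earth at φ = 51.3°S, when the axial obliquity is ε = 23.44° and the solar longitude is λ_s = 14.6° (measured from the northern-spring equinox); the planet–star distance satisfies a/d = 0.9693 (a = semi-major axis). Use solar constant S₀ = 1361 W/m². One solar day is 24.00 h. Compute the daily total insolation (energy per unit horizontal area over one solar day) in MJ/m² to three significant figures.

Solar declination: sin δ = sin ε · sin λ_s = sin 23.44° × sin 14.6° = 0.10027, so δ = +5.755°.
cos H₀ = −tan(-51.3°) tan(+5.755°) = 0.1258, H₀ = 1.4447 rad.
Bracket: H₀ sin φ sin δ + cos φ cos δ sin H₀ = 1.4447×-0.78043×0.10027 + 0.62524×0.99496×0.99206 = -0.113053 + 0.617149 = 0.504096.
Inverse-square distance factor (a/d)² = 0.9693² = 0.939542.
Q̄ = (S₀/π) × 0.939542 × [bracket] = (1361/π) × 0.939542 × 0.504096 = 205.18 W/m².
Daily total = Q̄ × 24.00 h × 3600 s/h = 205.18 × 24.00 × 3600 / 10⁶ = 17.73 MJ/m².

17.7 MJ/m²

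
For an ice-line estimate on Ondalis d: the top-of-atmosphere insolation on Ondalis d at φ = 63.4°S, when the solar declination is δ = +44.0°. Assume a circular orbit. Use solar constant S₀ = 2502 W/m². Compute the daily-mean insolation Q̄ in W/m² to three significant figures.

Q̄ ≈ 0.00 W/m²

cos H₀ = −tan(-63.4°) tan(+44.000°) = 1.9284 ≥ 1 ⇒ polar night, H₀ = 0 and Q̄ = 0.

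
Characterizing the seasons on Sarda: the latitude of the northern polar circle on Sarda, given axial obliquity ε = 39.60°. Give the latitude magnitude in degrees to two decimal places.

The polar circle is the lowest latitude that experiences at least one full rotation of continuous daylight at the northern-summer solstice; it lies at |φ| = 90° − ε = 90° − 39.60° = 50.40°.

50.40°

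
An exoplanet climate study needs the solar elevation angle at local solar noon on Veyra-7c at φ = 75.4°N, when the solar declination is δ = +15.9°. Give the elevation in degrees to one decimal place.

At local noon the hour angle is zero, so the zenith angle equals |φ − δ| = |+75.4° − (+15.900°)| = 59.500°.
Elevation = 90° − 59.500° = 30.5°.

30.5°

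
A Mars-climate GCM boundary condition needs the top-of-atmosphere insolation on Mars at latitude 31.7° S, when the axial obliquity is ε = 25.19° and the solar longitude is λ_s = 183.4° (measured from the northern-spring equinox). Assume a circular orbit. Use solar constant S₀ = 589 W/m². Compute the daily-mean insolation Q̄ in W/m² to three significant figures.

Q̄ ≈ 163 W/m²

Solar declination: sin δ = sin ε · sin λ_s = sin 25.19° × sin 183.4° = -0.02524, so δ = -1.446°.
cos H₀ = −tan(-31.7°) tan(-1.446°) = -0.0156, H₀ = 1.5864 rad.
Bracket: H₀ sin φ sin δ + cos φ cos δ sin H₀ = 1.5864×-0.52547×-0.02524 + 0.85081×0.99968×0.99988 = 0.021040 + 0.850436 = 0.871476.
Q̄ = (S₀/π) × [bracket] = (589/π) × 0.871476 = 163.4 W/m².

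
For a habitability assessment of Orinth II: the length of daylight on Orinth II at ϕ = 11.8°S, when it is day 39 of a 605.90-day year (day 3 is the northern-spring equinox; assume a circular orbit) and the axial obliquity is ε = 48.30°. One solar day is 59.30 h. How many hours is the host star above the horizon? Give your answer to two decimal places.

28.53 h

Solar longitude: L_s = 360° × (39 − 3)/605.90 = 21.390°.
sin δ = sin 48.30° × sin 21.390° = 0.27231, so δ = +15.802°.
cos h₀ = −tan ϕ · tan δ = −tan(-11.8°) × tan(+15.802°) = 0.0591, so h₀ = 1.5116 rad = 86.61°.
Daylight = 2h₀/(2π) × 59.30 h = (1.5116/π) × 59.30 = 28.53 h.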